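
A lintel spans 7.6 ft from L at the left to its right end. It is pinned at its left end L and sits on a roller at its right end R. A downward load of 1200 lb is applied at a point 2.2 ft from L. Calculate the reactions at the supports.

Taking moments about L: R_y·7.6 − 1200·2.2 = 0 → R_y = 2640/7.6 = 347.368 ≈ 347.4 lb.
ΣF_y = 0: L_y + 347.368 − 1200 = 0 → L_y = 852.6 lb.
ΣF_x = 0: no horizontal applied forces, so L_x = 0.

L_x = 0, L_y = 852.6 lb, R_y = 347.4 lb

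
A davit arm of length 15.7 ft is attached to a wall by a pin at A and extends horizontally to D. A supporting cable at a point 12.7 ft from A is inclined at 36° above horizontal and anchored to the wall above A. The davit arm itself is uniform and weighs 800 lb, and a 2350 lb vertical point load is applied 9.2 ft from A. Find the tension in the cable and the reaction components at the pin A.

ΣM about A: T·sin36°·12.7 − 800·7.85 − 2350·9.2 = 0 → T = 27900/(12.7·0.587785) = 3737.51 ≈ 3738 lb.
ΣF_x = 0: A_x − T·cos36° = 0 → A_x = 3737.51 × 0.809017 = 3024 lb.
ΣF_y = 0: A_y + T·sin36° − 800 − 2350 = 0 → A_y = 3150 − 3737.51 × 0.587785 = 953.1 lb.

T = 3738 lb, A_x = 3024 lb, A_y = 953.1 lb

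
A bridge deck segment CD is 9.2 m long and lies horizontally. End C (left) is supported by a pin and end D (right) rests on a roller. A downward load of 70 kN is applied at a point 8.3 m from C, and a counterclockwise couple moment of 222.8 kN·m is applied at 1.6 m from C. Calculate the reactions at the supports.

C_x = 0, C_y = 31.07 kN, D_y = 38.93 kN

ΣM about C: D_y·9.2 − 70·8.3 + 222.8 = 0 → D_y = 358.2/9.2 = 38.9348 ≈ 38.93 kN.
ΣF_y = 0: C_y + 38.9348 − 70 = 0 → C_y = 31.07 kN.
ΣF_x = 0: no horizontal applied forces, so C_x = 0.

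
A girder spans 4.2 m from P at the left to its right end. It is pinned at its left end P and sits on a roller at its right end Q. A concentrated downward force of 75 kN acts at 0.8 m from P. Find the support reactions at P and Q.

ΣM about P: Q_y·4.2 − 75·0.8 = 0 → Q_y = 60/4.2 = 14.2857 ≈ 14.29 kN.
ΣF_y = 0: P_y + 14.2857 − 75 = 0 → P_y = 60.71 kN.
ΣF_x = 0: no horizontal applied forces, so P_x = 0.

P_x = 0, P_y = 60.71 kN, Q_y = 14.29 kN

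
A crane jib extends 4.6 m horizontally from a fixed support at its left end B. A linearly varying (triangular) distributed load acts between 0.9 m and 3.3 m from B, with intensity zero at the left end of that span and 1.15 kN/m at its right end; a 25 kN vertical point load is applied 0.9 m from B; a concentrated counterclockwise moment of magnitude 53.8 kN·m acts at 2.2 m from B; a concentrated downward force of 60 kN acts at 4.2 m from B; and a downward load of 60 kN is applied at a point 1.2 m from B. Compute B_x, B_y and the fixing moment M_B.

B_x = 0, B_y = 146.4 kN, M_B = 296.1 kN·m

Resultant of the triangular load: ½ × 1.15 × 2.4 = 1.38 kN, acting at 2.5 m from B (one-third of the span from the peak).
ΣF_x = 0: B_x = 0.
ΣF_y = 0: B_y − ½·1.15·2.4 − 25 − 60 − 60 = 0 → B_y = 146.4 kN.
ΣM about B: M_B − (½·1.15·2.4)·2.5 − 25·0.9 + 53.8 − 60·4.2 − 60·1.2 = 0 → M_B = 296.1 kN·m.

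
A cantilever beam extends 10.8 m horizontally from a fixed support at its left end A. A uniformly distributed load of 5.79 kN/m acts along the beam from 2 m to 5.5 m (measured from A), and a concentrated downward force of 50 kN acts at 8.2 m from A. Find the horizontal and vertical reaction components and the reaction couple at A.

A_x = 0, A_y = 70.27 kN, M_A = 486.0 kN·m

Resultant of the distributed load: 5.79 × 3.5 = 20.265 kN at 3.75 m from A.
ΣF_x = 0: A_x = 0.
ΣF_y = 0: A_y − 5.79·3.5 − 50 = 0 → A_y = 70.27 kN.
ΣM about A: M_A − (5.79·3.5)·3.75 − 50·8.2 = 0 → M_A = 486.0 kN·m.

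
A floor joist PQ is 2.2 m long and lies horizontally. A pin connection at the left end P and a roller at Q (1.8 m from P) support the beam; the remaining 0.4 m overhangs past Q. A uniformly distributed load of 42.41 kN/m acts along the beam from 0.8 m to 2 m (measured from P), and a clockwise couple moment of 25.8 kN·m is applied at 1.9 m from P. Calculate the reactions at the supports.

P_x = 0, P_y = -3.024 kN, Q_y = 53.92 kN

Resultant of the distributed load: 42.41 × 1.2 = 50.892 kN at 1.4 m from P.
ΣM about P: Q_y·1.8 − (42.41·1.2)·1.4 − 25.8 = 0 → Q_y = 97.0488/1.8 = 53.916 ≈ 53.92 kN.
ΣF_y = 0: P_y + 53.916 − 42.41·1.2 = 0 → P_y = -3.024 kN.
ΣF_x = 0: no horizontal applied forces, so P_x = 0.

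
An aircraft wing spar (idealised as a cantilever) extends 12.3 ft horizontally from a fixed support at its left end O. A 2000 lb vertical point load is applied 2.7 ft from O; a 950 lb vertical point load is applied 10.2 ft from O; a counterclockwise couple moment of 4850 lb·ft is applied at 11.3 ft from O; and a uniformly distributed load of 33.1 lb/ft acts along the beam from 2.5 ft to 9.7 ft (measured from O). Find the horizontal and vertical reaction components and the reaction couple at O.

O_x = 0, O_y = 3188 lb, M_O = 11690 lb·ft

Resultant of the distributed load: 33.1 × 7.2 = 238.32 lb at 6.1 ft from O.
ΣF_x = 0: O_x = 0.
ΣF_y = 0: O_y − 2000 − 950 − 33.1·7.2 = 0 → O_y = 3188 lb.
ΣM about O: M_O − 2000·2.7 − 950·10.2 + 4850 − (33.1·7.2)·6.1 = 0 → M_O = 11690 lb·ft.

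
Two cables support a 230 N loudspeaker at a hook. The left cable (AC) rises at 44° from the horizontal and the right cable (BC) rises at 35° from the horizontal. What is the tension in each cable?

T_AC = 191.9 N, T_BC = 168.5 N

ΣF_x = 0: −T_AC·cos44° + T_BC·cos35° = 0 → T_BC = 0.878152·T_AC.
ΣF_y = 0: T_AC·sin44° + T_BC·sin35° = 230.
Substitute: T_AC·(0.694658 + 0.878152·0.573576) = 230 → T_AC = 191.931 ≈ 191.9 N.
Then T_BC = 0.878152 × 191.931 = 168.5 N.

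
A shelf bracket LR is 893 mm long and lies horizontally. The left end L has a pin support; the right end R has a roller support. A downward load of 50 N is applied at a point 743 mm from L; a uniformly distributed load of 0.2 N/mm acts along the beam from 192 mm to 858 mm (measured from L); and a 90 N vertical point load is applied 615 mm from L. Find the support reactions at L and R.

L_x = 0, L_y = 91.31 N, R_y = 181.9 N

Resultant of the distributed load: 0.2 × 666 = 133.2 N at 525 mm from L.
Moments about L: R_y·893 − 50·743 − (0.2·666)·525 − 90·615 = 0 → R_y = 162430/893 = 181.892 ≈ 181.9 N.
ΣF_y = 0: L_y + 181.892 − 50 − 0.2·666 − 90 = 0 → L_y = 91.31 N.
ΣF_x = 0: no horizontal applied forces, so L_x = 0.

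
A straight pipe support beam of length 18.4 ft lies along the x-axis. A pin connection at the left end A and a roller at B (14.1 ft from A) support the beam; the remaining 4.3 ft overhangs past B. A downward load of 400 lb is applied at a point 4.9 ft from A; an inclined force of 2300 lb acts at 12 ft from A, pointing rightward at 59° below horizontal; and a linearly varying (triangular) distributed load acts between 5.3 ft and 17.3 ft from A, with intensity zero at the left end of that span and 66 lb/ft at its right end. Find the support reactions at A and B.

A_x = -1185 lb, A_y = 577.1 lb, B_y = 2190 lb

Resultant of the triangular load: ½ × 66 × 12 = 396 lb, acting at 13.3 ft from A (one-third of the span from the peak).
ΣM about A: B_y·14.1 − 400·4.9 − 2300·sin59°·12 − (½·66·12)·13.3 = 0 → B_y = 30884.6/14.1 = 2190.4 ≈ 2190 lb.
ΣF_y = 0: A_y + 2190.4 − 400 − 2300·sin59° − ½·66·12 = 0 → A_y = 577.1 lb.
ΣF_x = 0: A_x + 2300·cos59° = 0 → A_x = -1185 lb.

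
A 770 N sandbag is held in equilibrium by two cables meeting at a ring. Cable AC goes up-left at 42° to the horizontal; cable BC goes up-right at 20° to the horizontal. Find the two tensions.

ΣF_x = 0: −T_AC·cos42° + T_BC·cos20° = 0 → T_BC = 0.790838·T_AC.
ΣF_y = 0: T_AC·sin42° + T_BC·sin20° = 770.
Substitute: T_AC·(0.669131 + 0.790838·0.34202) = 770 → T_AC = 819.486 ≈ 819.5 N.
Then T_BC = 0.790838 × 819.486 = 648.1 N.

T_AC = 819.5 N, T_BC = 648.1 N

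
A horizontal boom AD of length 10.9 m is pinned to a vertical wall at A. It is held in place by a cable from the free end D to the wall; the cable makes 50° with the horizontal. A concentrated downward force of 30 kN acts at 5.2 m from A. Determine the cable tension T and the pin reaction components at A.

ΣM about A: T·sin50°·10.9 − 30·5.2 = 0 → T = 156/(10.9·0.766044) = 18.6829 ≈ 18.68 kN.
ΣF_x = 0: A_x − T·cos50° = 0 → A_x = 18.6829 × 0.642788 = 12.01 kN.
ΣF_y = 0: A_y + T·sin50° − 30 = 0 → A_y = 30 − 18.6829 × 0.766044 = 15.69 kN.

T = 18.68 kN, A_x = 12.01 kN, A_y = 15.69 kN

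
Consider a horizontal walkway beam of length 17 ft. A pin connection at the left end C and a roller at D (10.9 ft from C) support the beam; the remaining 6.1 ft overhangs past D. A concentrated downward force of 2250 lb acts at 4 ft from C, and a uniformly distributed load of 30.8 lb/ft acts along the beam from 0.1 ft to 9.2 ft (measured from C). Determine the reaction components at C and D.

C_x = 0, C_y = 1585 lb, D_y = 945.3 lb

Resultant of the distributed load: 30.8 × 9.1 = 280.28 lb at 4.65 ft from C.
Taking moments about C: D_y·10.9 − 2250·4 − (30.8·9.1)·4.65 = 0 → D_y = 10303.302/10.9 = 945.257 ≈ 945.3 lb.
ΣF_y = 0: C_y + 945.257 − 2250 − 30.8·9.1 = 0 → C_y = 1585 lb.
ΣF_x = 0: no horizontal applied forces, so C_x = 0.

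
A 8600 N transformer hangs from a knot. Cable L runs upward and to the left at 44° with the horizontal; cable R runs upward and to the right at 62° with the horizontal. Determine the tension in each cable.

ΣF_x = 0: −T_L·cos44° + T_R·cos62° = 0 → T_R = 1.53223·T_L.
ΣF_y = 0: T_L·sin44° + T_R·sin62° = 8600.
Substitute: T_L·(0.694658 + 1.53223·0.882948) = 8600 → T_L = 4200.17 ≈ 4200 N.
Then T_R = 1.53223 × 4200.17 = 6436 N.

T_L = 4200 N, T_R = 6436 N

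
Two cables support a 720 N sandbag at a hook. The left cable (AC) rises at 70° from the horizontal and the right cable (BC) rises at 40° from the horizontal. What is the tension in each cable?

ΣF_x = 0: −T_AC·cos70° + T_BC·cos40° = 0 → T_BC = 0.446476·T_AC.
ΣF_y = 0: T_AC·sin70° + T_BC·sin40° = 720.
Substitute: T_AC·(0.939693 + 0.446476·0.642788) = 720 → T_AC = 586.949 ≈ 586.9 N.
Then T_BC = 0.446476 × 586.949 = 262.1 N.

T_AC = 586.9 N, T_BC = 262.1 N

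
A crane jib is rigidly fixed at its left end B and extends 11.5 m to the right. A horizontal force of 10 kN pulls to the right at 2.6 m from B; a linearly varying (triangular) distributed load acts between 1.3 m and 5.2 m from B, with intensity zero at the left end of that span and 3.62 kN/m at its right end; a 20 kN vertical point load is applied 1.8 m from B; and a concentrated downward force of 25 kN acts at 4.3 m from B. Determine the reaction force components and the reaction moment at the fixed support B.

B_x = -10.00 kN, B_y = 52.06 kN, M_B = 171.0 kN·m

Resultant of the triangular load: ½ × 3.62 × 3.9 = 7.059 kN, acting at 3.9 m from B (one-third of the span from the peak).
ΣF_x = 0: B_x + 10 = 0 → B_x = -10.00 kN.
ΣF_y = 0: B_y − ½·3.62·3.9 − 20 − 25 = 0 → B_y = 52.06 kN.
ΣM about B: M_B − (½·3.62·3.9)·3.9 − 20·1.8 − 25·4.3 = 0 → M_B = 171.0 kN·m.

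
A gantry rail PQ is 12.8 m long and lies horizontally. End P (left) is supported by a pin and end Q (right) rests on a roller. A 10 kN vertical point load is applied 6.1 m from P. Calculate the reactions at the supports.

P_x = 0, P_y = 5.234 kN, Q_y = 4.766 kN

ΣM about P: Q_y·12.8 − 10·6.1 = 0 → Q_y = 61/12.8 = 4.76562 ≈ 4.766 kN.
ΣF_y = 0: P_y + 4.76562 − 10 = 0 → P_y = 5.234 kN.
ΣF_x = 0: no horizontal applied forces, so P_x = 0.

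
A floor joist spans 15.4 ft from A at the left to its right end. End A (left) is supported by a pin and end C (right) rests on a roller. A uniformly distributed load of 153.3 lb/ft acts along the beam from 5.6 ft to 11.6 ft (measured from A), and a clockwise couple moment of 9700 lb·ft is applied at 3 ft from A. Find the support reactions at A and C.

A_x = 0, A_y = -223.7 lb, C_y = 1144 lb

Resultant of the distributed load: 153.3 × 6 = 919.8 lb at 8.6 ft from A.
Taking moments about A: C_y·15.4 − (153.3·6)·8.6 − 9700 = 0 → C_y = 17610.28/15.4 = 1143.52 ≈ 1144 lb.
ΣF_y = 0: A_y + 1143.52 − 153.3·6 = 0 → A_y = -223.7 lb.
ΣF_x = 0: no horizontal applied forces, so A_x = 0.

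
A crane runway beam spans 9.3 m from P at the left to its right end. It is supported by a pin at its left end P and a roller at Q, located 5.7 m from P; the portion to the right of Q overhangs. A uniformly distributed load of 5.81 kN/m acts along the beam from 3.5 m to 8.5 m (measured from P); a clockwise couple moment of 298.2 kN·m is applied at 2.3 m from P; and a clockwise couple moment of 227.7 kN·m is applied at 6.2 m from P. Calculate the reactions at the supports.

Resultant of the distributed load: 5.81 × 5 = 29.05 kN at 6 m from P.
Taking moments about P: Q_y·5.7 − (5.81·5)·6 − 298.2 − 227.7 = 0 → Q_y = 700.2/5.7 = 122.842 ≈ 122.8 kN.
ΣF_y = 0: P_y + 122.842 − 5.81·5 = 0 → P_y = -93.79 kN.
ΣF_x = 0: no horizontal applied forces, so P_x = 0.

P_x = 0, P_y = -93.79 kN, Q_y = 122.8 kN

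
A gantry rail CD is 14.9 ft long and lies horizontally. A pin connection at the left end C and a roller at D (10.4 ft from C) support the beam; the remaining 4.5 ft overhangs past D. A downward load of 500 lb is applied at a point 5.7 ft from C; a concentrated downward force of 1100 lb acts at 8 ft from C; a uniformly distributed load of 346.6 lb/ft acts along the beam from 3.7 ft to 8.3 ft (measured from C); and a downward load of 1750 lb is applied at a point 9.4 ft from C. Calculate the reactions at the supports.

Resultant of the distributed load: 346.6 × 4.6 = 1594.36 lb at 6 ft from C.
Taking moments about C: D_y·10.4 − 500·5.7 − 1100·8 − (346.6·4.6)·6 − 1750·9.4 = 0 → D_y = 37666.16/10.4 = 3621.75 ≈ 3622 lb.
ΣF_y = 0: C_y + 3621.75 − 500 − 1100 − 346.6·4.6 − 1750 = 0 → C_y = 1323 lb.
ΣF_x = 0: no horizontal applied forces, so C_x = 0.

C_x = 0, C_y = 1323 lb, D_y = 3622 lb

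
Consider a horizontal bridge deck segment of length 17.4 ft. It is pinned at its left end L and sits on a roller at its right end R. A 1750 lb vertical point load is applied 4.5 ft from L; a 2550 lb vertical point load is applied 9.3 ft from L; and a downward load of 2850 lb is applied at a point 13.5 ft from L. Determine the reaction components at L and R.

L_x = 0, L_y = 3123 lb, R_y = 4027 lb

Moments about L: R_y·17.4 − 1750·4.5 − 2550·9.3 − 2850·13.5 = 0 → R_y = 70065/17.4 = 4026.72 ≈ 4027 lb.
ΣF_y = 0: L_y + 4026.72 − 1750 − 2550 − 2850 = 0 → L_y = 3123 lb.
ΣF_x = 0: no horizontal applied forces, so L_x = 0.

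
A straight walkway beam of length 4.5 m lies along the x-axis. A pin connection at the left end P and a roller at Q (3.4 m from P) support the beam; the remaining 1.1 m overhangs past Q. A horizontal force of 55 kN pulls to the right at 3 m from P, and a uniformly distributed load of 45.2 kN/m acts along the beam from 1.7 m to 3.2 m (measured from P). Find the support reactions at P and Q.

Resultant of the distributed load: 45.2 × 1.5 = 67.8 kN at 2.45 m from P.
ΣM about P: Q_y·3.4 − (45.2·1.5)·2.45 = 0 → Q_y = 166.11/3.4 = 48.8559 ≈ 48.86 kN.
ΣF_y = 0: P_y + 48.8559 − 45.2·1.5 = 0 → P_y = 18.94 kN.
ΣF_x = 0: P_x + 55 = 0 → P_x = -55.00 kN.

P_x = -55.00 kN, P_y = 18.94 kN, Q_y = 48.86 kN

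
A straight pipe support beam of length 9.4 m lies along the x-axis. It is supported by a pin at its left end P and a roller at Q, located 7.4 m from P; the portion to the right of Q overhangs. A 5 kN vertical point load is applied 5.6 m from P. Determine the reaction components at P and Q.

P_x = 0, P_y = 1.216 kN, Q_y = 3.784 kN

Taking moments about P: Q_y·7.4 − 5·5.6 = 0 → Q_y = 28/7.4 = 3.78378 ≈ 3.784 kN.
ΣF_y = 0: P_y + 3.78378 − 5 = 0 → P_y = 1.216 kN.
ΣF_x = 0: no horizontal applied forces, so P_x = 0.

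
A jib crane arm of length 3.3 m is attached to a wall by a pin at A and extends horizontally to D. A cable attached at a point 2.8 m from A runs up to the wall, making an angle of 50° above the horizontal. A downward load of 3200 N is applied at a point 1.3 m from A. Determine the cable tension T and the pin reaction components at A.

T = 1939 N, A_x = 1247 N, A_y = 1714 N

ΣM about A: T·sin50°·2.8 − 3200·1.3 = 0 → T = 4160/(2.8·0.766044) = 1939.46 ≈ 1939 N.
ΣF_x = 0: A_x − T·cos50° = 0 → A_x = 1939.46 × 0.642788 = 1247 N.
ΣF_y = 0: A_y + T·sin50° − 3200 = 0 → A_y = 3200 − 1939.46 × 0.766044 = 1714 N.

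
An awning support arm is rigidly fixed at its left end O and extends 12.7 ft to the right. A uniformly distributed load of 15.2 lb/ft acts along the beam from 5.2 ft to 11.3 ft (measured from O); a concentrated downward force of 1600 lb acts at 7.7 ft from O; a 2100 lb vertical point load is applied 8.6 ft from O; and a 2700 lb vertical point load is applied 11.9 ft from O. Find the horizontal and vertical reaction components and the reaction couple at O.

Resultant of the distributed load: 15.2 × 6.1 = 92.72 lb at 8.25 ft from O.
ΣF_x = 0: O_x = 0.
ΣF_y = 0: O_y − 15.2·6.1 − 1600 − 2100 − 2700 = 0 → O_y = 6493 lb.
ΣM about O: M_O − (15.2·6.1)·8.25 − 1600·7.7 − 2100·8.6 − 2700·11.9 = 0 → M_O = 63270 lb·ft.

O_x = 0, O_y = 6493 lb, M_O = 63270 lb·ft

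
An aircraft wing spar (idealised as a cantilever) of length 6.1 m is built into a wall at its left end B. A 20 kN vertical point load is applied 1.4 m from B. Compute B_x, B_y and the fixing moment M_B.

B_x = 0, B_y = 20.00 kN, M_B = 28.00 kN·m

ΣF_x = 0: B_x = 0.
ΣF_y = 0: B_y − 20 = 0 → B_y = 20.00 kN.
ΣM about B: M_B − 20·1.4 = 0 → M_B = 28.00 kN·m.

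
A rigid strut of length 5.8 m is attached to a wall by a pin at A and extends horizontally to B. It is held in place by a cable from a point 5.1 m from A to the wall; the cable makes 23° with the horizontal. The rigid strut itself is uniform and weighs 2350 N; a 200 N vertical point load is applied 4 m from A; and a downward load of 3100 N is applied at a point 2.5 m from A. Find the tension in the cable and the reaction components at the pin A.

T = 7711 N, A_x = 7098 N, A_y = 2637 N

ΣM about A: T·sin23°·5.1 − 2350·2.9 − 200·4 − 3100·2.5 = 0 → T = 15365/(5.1·0.390731) = 7710.54 ≈ 7711 N.
ΣF_x = 0: A_x − T·cos23° = 0 → A_x = 7710.54 × 0.920505 = 7098 N.
ΣF_y = 0: A_y + T·sin23° − 2350 − 200 − 3100 = 0 → A_y = 5650 − 7710.54 × 0.390731 = 2637 N.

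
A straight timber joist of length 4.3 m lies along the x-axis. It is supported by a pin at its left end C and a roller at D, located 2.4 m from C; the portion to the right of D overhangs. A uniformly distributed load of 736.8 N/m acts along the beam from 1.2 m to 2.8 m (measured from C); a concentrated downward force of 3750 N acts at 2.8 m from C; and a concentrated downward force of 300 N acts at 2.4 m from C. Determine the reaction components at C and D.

C_x = 0, C_y = -428.5 N, D_y = 5657 N

Resultant of the distributed load: 736.8 × 1.6 = 1178.88 N at 2 m from C.
Taking moments about C: D_y·2.4 − (736.8·1.6)·2 − 3750·2.8 − 300·2.4 = 0 → D_y = 13577.76/2.4 = 5657.4 ≈ 5657 N.
ΣF_y = 0: C_y + 5657.4 − 736.8·1.6 − 3750 − 300 = 0 → C_y = -428.5 N.
ΣF_x = 0: no horizontal applied forces, so C_x = 0.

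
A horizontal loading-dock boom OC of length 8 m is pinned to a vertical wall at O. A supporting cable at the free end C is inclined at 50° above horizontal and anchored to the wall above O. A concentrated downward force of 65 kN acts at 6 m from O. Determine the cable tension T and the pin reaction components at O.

ΣM about O: T·sin50°·8 − 65·6 = 0 → T = 390/(8·0.766044) = 63.6386 ≈ 63.64 kN.
ΣF_x = 0: O_x − T·cos50° = 0 → O_x = 63.6386 × 0.642788 = 40.91 kN.
ΣF_y = 0: O_y + T·sin50° − 65 = 0 → O_y = 65 − 63.6386 × 0.766044 = 16.25 kN.

T = 63.64 kN, O_x = 40.91 kN, O_y = 16.25 kN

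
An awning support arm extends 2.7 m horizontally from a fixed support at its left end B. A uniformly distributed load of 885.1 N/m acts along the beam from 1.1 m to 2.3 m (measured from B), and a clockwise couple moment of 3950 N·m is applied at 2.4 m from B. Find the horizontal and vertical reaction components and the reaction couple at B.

B_x = 0, B_y = 1062 N, M_B = 5756 N·m

Resultant of the distributed load: 885.1 × 1.2 = 1062.12 N at 1.7 m from B.
ΣF_x = 0: B_x = 0.
ΣF_y = 0: B_y − 885.1·1.2 = 0 → B_y = 1062 N.
ΣM about B: M_B − (885.1·1.2)·1.7 − 3950 = 0 → M_B = 5756 N·m.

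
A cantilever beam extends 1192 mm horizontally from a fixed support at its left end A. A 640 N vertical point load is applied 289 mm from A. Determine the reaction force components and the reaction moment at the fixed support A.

A_x = 0, A_y = 640.0 N, M_A = 185000 N·mm

ΣF_x = 0: A_x = 0.
ΣF_y = 0: A_y − 640 = 0 → A_y = 640.0 N.
ΣM about A: M_A − 640·289 = 0 → M_A = 185000 N·mm.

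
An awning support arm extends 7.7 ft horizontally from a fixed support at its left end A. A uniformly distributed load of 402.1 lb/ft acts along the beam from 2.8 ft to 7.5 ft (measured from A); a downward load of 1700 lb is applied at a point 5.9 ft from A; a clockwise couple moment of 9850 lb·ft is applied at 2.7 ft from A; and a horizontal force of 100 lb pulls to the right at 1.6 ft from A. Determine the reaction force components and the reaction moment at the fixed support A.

Resultant of the distributed load: 402.1 × 4.7 = 1889.87 lb at 5.15 ft from A.
ΣF_x = 0: A_x + 100 = 0 → A_x = -100.0 lb.
ΣF_y = 0: A_y − 402.1·4.7 − 1700 = 0 → A_y = 3590 lb.
ΣM about A: M_A − (402.1·4.7)·5.15 − 1700·5.9 − 9850 = 0 → M_A = 29610 lb·ft.

A_x = -100.0 lb, A_y = 3590 lb, M_A = 29610 lb·ft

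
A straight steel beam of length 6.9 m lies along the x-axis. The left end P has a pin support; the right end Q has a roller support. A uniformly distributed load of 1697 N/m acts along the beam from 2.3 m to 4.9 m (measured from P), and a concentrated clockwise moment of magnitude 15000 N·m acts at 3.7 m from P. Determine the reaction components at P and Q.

P_x = 0, P_y = -63.73 N, Q_y = 4476 N

Resultant of the distributed load: 1697 × 2.6 = 4412.2 N at 3.6 m from P.
Taking moments about P: Q_y·6.9 − (1697·2.6)·3.6 − 15000 = 0 → Q_y = 30883.92/6.9 = 4475.93 ≈ 4476 N.
ΣF_y = 0: P_y + 4475.93 − 1697·2.6 = 0 → P_y = -63.73 N.
ΣF_x = 0: no horizontal applied forces, so P_x = 0.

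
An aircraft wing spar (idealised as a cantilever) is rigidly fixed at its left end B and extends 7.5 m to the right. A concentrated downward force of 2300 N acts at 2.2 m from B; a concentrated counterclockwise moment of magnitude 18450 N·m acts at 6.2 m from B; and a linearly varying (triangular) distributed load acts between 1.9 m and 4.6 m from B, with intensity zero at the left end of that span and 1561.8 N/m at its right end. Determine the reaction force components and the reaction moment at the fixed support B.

Resultant of the triangular load: ½ × 1561.8 × 2.7 = 2108.43 N, acting at 3.7 m from B (one-third of the span from the peak).
ΣF_x = 0: B_x = 0.
ΣF_y = 0: B_y − 2300 − ½·1561.8·2.7 = 0 → B_y = 4408 N.
ΣM about B: M_B − 2300·2.2 + 18450 − (½·1561.8·2.7)·3.7 = 0 → M_B = -5589 N·m.

B_x = 0, B_y = 4408 N, M_B = -5589 N·m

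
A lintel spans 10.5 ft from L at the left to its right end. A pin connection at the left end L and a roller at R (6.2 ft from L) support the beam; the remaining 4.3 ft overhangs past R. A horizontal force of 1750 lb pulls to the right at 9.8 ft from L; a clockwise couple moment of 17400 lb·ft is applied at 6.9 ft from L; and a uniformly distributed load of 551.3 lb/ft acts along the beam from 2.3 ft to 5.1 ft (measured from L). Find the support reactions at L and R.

L_x = -1750 lb, L_y = -2184 lb, R_y = 3728 lb

Resultant of the distributed load: 551.3 × 2.8 = 1543.64 lb at 3.7 ft from L.
Moments about L: R_y·6.2 − 17400 − (551.3·2.8)·3.7 = 0 → R_y = 23111.468/6.2 = 3727.66 ≈ 3728 lb.
ΣF_y = 0: L_y + 3727.66 − 551.3·2.8 = 0 → L_y = -2184 lb.
ΣF_x = 0: L_x + 1750 = 0 → L_x = -1750 lb.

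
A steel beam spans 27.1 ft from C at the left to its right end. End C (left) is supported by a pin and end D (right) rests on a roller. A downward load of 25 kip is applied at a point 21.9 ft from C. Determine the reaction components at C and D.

C_x = 0, C_y = 4.797 kip, D_y = 20.20 kip

Taking moments about C: D_y·27.1 − 25·21.9 = 0 → D_y = 547.5/27.1 = 20.203 ≈ 20.20 kip.
ΣF_y = 0: C_y + 20.203 − 25 = 0 → C_y = 4.797 kip.
ΣF_x = 0: no horizontal applied forces, so C_x = 0.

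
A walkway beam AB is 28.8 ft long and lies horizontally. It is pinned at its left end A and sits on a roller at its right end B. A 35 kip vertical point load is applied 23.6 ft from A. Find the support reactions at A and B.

A_x = 0, A_y = 6.319 kip, B_y = 28.68 kip

ΣM about A: B_y·28.8 − 35·23.6 = 0 → B_y = 826/28.8 = 28.6806 ≈ 28.68 kip.
ΣF_y = 0: A_y + 28.6806 − 35 = 0 → A_y = 6.319 kip.
ΣF_x = 0: no horizontal applied forces, so A_x = 0.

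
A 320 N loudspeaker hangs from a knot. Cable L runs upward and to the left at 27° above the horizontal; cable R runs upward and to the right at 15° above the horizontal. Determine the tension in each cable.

T_L = 461.9 N, T_R = 426.1 N

ΣF_x = 0: −T_L·cos27° + T_R·cos15° = 0 → T_R = 0.922438·T_L.
ΣF_y = 0: T_L·sin27° + T_R·sin15° = 320.
Substitute: T_L·(0.45399 + 0.922438·0.258819) = 320 → T_L = 461.937 ≈ 461.9 N.
Then T_R = 0.922438 × 461.937 = 426.1 N.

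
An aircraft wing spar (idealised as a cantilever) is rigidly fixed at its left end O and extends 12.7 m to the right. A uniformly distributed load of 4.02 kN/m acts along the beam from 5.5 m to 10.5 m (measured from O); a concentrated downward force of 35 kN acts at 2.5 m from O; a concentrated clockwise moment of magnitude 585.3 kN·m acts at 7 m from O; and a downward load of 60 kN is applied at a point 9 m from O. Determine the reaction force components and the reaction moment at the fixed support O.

Resultant of the distributed load: 4.02 × 5 = 20.1 kN at 8 m from O.
ΣF_x = 0: O_x = 0.
ΣF_y = 0: O_y − 4.02·5 − 35 − 60 = 0 → O_y = 115.1 kN.
ΣM about O: M_O − (4.02·5)·8 − 35·2.5 − 585.3 − 60·9 = 0 → M_O = 1374 kN·m.

O_x = 0, O_y = 115.1 kN, M_O = 1374 kN·m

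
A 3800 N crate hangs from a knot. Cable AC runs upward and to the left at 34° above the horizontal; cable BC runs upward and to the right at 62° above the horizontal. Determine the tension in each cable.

T_AC = 1794 N, T_BC = 3168 N

ΣF_x = 0: −T_AC·cos34° + T_BC·cos62° = 0 → T_BC = 1.7659·T_AC.
ΣF_y = 0: T_AC·sin34° + T_BC·sin62° = 3800.
Substitute: T_AC·(0.559193 + 1.7659·0.882948) = 3800 → T_AC = 1793.81 ≈ 1794 N.
Then T_BC = 1.7659 × 1793.81 = 3168 N.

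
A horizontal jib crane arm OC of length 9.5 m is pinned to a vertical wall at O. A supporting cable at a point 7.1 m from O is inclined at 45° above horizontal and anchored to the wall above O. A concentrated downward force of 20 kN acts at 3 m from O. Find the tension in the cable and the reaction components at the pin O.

ΣM about O: T·sin45°·7.1 − 20·3 = 0 → T = 60/(7.1·0.707107) = 11.9511 ≈ 11.95 kN.
ΣF_x = 0: O_x − T·cos45° = 0 → O_x = 11.9511 × 0.707107 = 8.451 kN.
ΣF_y = 0: O_y + T·sin45° − 20 = 0 → O_y = 20 − 11.9511 × 0.707107 = 11.55 kN.

T = 11.95 kN, O_x = 8.451 kN, O_y = 11.55 kN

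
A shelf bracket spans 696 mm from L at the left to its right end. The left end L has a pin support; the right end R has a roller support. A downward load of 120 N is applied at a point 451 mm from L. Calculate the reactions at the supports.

L_x = 0, L_y = 42.24 N, R_y = 77.76 N

Moments about L: R_y·696 − 120·451 = 0 → R_y = 54120/696 = 77.7586 ≈ 77.76 N.
ΣF_y = 0: L_y + 77.7586 − 120 = 0 → L_y = 42.24 N.
ΣF_x = 0: no horizontal applied forces, so L_x = 0.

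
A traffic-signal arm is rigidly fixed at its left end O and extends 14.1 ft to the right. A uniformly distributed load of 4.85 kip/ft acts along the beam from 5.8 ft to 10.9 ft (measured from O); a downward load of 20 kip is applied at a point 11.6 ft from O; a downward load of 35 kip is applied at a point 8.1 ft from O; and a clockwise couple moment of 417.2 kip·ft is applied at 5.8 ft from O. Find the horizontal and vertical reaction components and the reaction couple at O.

O_x = 0, O_y = 79.73 kip, M_O = 1139 kip·ft

Resultant of the distributed load: 4.85 × 5.1 = 24.735 kip at 8.35 ft from O.
ΣF_x = 0: O_x = 0.
ΣF_y = 0: O_y − 4.85·5.1 − 20 − 35 = 0 → O_y = 79.73 kip.
ΣM about O: M_O − (4.85·5.1)·8.35 − 20·11.6 − 35·8.1 − 417.2 = 0 → M_O = 1139 kip·ft.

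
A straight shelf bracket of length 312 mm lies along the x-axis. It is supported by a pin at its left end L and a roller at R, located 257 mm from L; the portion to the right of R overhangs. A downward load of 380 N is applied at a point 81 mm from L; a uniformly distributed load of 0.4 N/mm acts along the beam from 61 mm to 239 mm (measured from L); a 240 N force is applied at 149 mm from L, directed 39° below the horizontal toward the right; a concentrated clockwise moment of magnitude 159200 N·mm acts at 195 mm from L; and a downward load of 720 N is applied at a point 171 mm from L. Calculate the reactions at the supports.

L_x = -186.5 N, L_y = -25.17 N, R_y = 1347 N

Resultant of the distributed load: 0.4 × 178 = 71.2 N at 150 mm from L.
Taking moments about L: R_y·257 − 380·81 − (0.4·178)·150 − 240·sin39°·149 − 159200 − 720·171 = 0 → R_y = 346284/257 = 1347.41 ≈ 1347 N.
ΣF_y = 0: L_y + 1347.41 − 380 − 0.4·178 − 240·sin39° − 720 = 0 → L_y = -25.17 N.
ΣF_x = 0: L_x + 240·cos39° = 0 → L_x = -186.5 N.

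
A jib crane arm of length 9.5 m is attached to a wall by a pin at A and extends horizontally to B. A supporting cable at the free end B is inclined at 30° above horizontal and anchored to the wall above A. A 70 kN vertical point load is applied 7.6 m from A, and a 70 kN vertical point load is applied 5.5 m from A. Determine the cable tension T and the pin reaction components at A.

T = 193.1 kN, A_x = 167.2 kN, A_y = 43.47 kN

ΣM about A: T·sin30°·9.5 − 70·7.6 − 70·5.5 = 0 → T = 917/(9.5·0.5) = 193.053 ≈ 193.1 kN.
ΣF_x = 0: A_x − T·cos30° = 0 → A_x = 193.053 × 0.866025 = 167.2 kN.
ΣF_y = 0: A_y + T·sin30° − 70 − 70 = 0 → A_y = 140 − 193.053 × 0.5 = 43.47 kN.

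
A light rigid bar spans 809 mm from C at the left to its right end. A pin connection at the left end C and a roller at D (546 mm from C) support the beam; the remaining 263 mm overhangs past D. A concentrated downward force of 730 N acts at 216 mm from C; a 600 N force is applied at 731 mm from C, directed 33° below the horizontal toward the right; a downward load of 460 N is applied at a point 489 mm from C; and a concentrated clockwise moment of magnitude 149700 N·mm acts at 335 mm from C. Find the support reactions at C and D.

Moments about C: D_y·546 − 730·216 − 600·sin33°·731 − 460·489 − 149700 = 0 → D_y = 771199/546 = 1412.45 ≈ 1412 N.
ΣF_y = 0: C_y + 1412.45 − 730 − 600·sin33° − 460 = 0 → C_y = 104.3 N.
ΣF_x = 0: C_x + 600·cos33° = 0 → C_x = -503.2 N.

C_x = -503.2 N, C_y = 104.3 N, D_y = 1412 N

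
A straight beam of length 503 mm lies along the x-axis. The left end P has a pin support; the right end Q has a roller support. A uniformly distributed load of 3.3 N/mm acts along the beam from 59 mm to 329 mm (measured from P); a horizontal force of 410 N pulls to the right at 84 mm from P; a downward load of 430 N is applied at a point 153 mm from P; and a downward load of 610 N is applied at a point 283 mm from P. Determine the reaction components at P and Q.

Resultant of the distributed load: 3.3 × 270 = 891 N at 194 mm from P.
ΣM about P: Q_y·503 − (3.3·270)·194 − 430·153 − 610·283 = 0 → Q_y = 411274/503 = 817.642 ≈ 817.6 N.
ΣF_y = 0: P_y + 817.642 − 3.3·270 − 430 − 610 = 0 → P_y = 1113 N.
ΣF_x = 0: P_x + 410 = 0 → P_x = -410.0 N.

P_x = -410.0 N, P_y = 1113 N, Q_y = 817.6 N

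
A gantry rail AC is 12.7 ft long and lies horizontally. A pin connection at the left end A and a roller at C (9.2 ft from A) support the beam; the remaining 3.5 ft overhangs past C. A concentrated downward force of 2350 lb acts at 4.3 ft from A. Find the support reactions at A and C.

Moments about A: C_y·9.2 − 2350·4.3 = 0 → C_y = 10105/9.2 = 1098.37 ≈ 1098 lb.
ΣF_y = 0: A_y + 1098.37 − 2350 = 0 → A_y = 1252 lb.
ΣF_x = 0: no horizontal applied forces, so A_x = 0.

A_x = 0, A_y = 1252 lb, C_y = 1098 lb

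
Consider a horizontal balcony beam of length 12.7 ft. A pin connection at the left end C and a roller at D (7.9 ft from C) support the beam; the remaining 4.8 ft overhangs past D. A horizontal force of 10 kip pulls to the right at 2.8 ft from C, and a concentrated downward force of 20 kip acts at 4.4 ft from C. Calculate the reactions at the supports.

C_x = -10.00 kip, C_y = 8.861 kip, D_y = 11.14 kip

ΣM about C: D_y·7.9 − 20·4.4 = 0 → D_y = 88/7.9 = 11.1392 ≈ 11.14 kip.
ΣF_y = 0: C_y + 11.1392 − 20 = 0 → C_y = 8.861 kip.
ΣF_x = 0: C_x + 10 = 0 → C_x = -10.00 kip.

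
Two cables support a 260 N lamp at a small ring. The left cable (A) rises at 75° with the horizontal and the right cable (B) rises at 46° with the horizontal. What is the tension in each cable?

ΣF_x = 0: −T_A·cos75° + T_B·cos46° = 0 → T_B = 0.372585·T_A.
ΣF_y = 0: T_A·sin75° + T_B·sin46° = 260.
Substitute: T_A·(0.965926 + 0.372585·0.71934) = 260 → T_A = 210.707 ≈ 210.7 N.
Then T_B = 0.372585 × 210.707 = 78.51 N.

T_A = 210.7 N, T_B = 78.51 N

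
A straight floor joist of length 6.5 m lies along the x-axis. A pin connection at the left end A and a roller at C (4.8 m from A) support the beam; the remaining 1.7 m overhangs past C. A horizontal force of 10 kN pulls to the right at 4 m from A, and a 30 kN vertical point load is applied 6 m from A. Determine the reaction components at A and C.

Taking moments about A: C_y·4.8 − 30·6 = 0 → C_y = 180/4.8 = 37.50 kN.
ΣF_y = 0: A_y + 37.5 − 30 = 0 → A_y = -7.500 kN.
ΣF_x = 0: A_x + 10 = 0 → A_x = -10.00 kN.

A_x = -10.00 kN, A_y = -7.500 kN, C_y = 37.50 kN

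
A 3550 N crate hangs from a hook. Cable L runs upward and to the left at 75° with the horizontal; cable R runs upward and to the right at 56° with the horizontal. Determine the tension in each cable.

T_L = 2630 N, T_R = 1217 N

ΣF_x = 0: −T_L·cos75° + T_R·cos56° = 0 → T_R = 0.462844·T_L.
ΣF_y = 0: T_L·sin75° + T_R·sin56° = 3550.
Substitute: T_L·(0.965926 + 0.462844·0.829038) = 3550 → T_L = 2630.33 ≈ 2630 N.
Then T_R = 0.462844 × 2630.33 = 1217 N.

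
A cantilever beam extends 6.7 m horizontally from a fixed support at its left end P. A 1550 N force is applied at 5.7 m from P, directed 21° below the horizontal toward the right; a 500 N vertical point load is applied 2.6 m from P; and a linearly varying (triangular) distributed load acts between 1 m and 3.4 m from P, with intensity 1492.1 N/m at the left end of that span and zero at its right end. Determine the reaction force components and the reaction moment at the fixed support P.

P_x = -1447 N, P_y = 2846 N, M_P = 7689 N·m

Resultant of the triangular load: ½ × 1492.1 × 2.4 = 1790.52 N, acting at 1.8 m from P (one-third of the span from the peak).
ΣF_x = 0: P_x + 1550·cos21° = 0 → P_x = -1447 N.
ΣF_y = 0: P_y − 1550·sin21° − 500 − ½·1492.1·2.4 = 0 → P_y = 2846 N.
ΣM about P: M_P − 1550·sin21°·5.7 − 500·2.6 − (½·1492.1·2.4)·1.8 = 0 → M_P = 7689 N·m.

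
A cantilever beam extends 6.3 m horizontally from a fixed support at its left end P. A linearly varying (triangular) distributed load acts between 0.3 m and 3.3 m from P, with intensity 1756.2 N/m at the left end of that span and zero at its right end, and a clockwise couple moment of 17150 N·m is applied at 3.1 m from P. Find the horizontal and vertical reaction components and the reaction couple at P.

Resultant of the triangular load: ½ × 1756.2 × 3 = 2634.3 N, acting at 1.3 m from P (one-third of the span from the peak).
ΣF_x = 0: P_x = 0.
ΣF_y = 0: P_y − ½·1756.2·3 = 0 → P_y = 2634 N.
ΣM about P: M_P − (½·1756.2·3)·1.3 − 17150 = 0 → M_P = 20570 N·m.

P_x = 0, P_y = 2634 N, M_P = 20570 N·m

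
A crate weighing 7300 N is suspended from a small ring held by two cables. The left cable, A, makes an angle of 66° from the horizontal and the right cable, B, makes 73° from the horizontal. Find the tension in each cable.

T_A = 3253 N, T_B = 4526 N

ΣF_x = 0: −T_A·cos66° + T_B·cos73° = 0 → T_B = 1.39116·T_A.
ΣF_y = 0: T_A·sin66° + T_B·sin73° = 7300.
Substitute: T_A·(0.913545 + 1.39116·0.956305) = 7300 → T_A = 3253.24 ≈ 3253 N.
Then T_B = 1.39116 × 3253.24 = 4526 N.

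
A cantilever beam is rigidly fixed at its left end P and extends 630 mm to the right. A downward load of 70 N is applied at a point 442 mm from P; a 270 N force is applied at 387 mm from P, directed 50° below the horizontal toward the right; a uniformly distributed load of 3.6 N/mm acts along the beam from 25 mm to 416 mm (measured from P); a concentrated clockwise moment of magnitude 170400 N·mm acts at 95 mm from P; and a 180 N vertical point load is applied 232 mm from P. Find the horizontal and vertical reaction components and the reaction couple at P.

Resultant of the distributed load: 3.6 × 391 = 1407.6 N at 220.5 mm from P.
ΣF_x = 0: P_x + 270·cos50° = 0 → P_x = -173.6 N.
ΣF_y = 0: P_y − 70 − 270·sin50° − 3.6·391 − 180 = 0 → P_y = 1864 N.
ΣM about P: M_P − 70·442 − 270·sin50°·387 − (3.6·391)·220.5 − 170400 − 180·232 = 0 → M_P = 633500 N·mm.

P_x = -173.6 N, P_y = 1864 N, M_P = 633500 N·mm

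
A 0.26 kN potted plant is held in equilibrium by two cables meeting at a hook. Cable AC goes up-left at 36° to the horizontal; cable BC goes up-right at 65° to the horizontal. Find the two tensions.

T_AC = 0.1119 kN, T_BC = 0.2143 kN

ΣF_x = 0: −T_AC·cos36° + T_BC·cos65° = 0 → T_BC = 1.9143·T_AC.
ΣF_y = 0: T_AC·sin36° + T_BC·sin65° = 0.26.
Substitute: T_AC·(0.587785 + 1.9143·0.906308) = 0.26 → T_AC = 0.111937 ≈ 0.1119 kN.
Then T_BC = 1.9143 × 0.111937 = 0.2143 kN.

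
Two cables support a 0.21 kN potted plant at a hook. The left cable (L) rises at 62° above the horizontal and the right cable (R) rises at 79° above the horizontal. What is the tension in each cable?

T_L = 0.06367 kN, T_R = 0.1567 kN

ΣF_x = 0: −T_L·cos62° + T_R·cos79° = 0 → T_R = 2.46043·T_L.
ΣF_y = 0: T_L·sin62° + T_R·sin79° = 0.21.
Substitute: T_L·(0.882948 + 2.46043·0.981627) = 0.21 → T_L = 0.0636716 ≈ 0.06367 kN.
Then T_R = 2.46043 × 0.0636716 = 0.1567 kN.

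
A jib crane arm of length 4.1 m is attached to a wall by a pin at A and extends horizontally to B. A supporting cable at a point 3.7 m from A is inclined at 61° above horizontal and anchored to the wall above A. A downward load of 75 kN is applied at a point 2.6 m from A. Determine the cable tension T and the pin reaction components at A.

ΣM about A: T·sin61°·3.7 − 75·2.6 = 0 → T = 195/(3.7·0.87462) = 60.2578 ≈ 60.26 kN.
ΣF_x = 0: A_x − T·cos61° = 0 → A_x = 60.2578 × 0.48481 = 29.21 kN.
ΣF_y = 0: A_y + T·sin61° − 75 = 0 → A_y = 75 − 60.2578 × 0.87462 = 22.30 kN.

T = 60.26 kN, A_x = 29.21 kN, A_y = 22.30 kN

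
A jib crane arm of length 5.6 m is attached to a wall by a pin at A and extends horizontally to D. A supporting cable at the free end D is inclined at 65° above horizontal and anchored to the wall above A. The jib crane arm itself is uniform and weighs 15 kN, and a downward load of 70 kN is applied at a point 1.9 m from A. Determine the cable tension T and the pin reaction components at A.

ΣM about A: T·sin65°·5.6 − 15·2.8 − 70·1.9 = 0 → T = 175/(5.6·0.906308) = 34.4806 ≈ 34.48 kN.
ΣF_x = 0: A_x − T·cos65° = 0 → A_x = 34.4806 × 0.422618 = 14.57 kN.
ΣF_y = 0: A_y + T·sin65° − 15 − 70 = 0 → A_y = 85 − 34.4806 × 0.906308 = 53.75 kN.

T = 34.48 kN, A_x = 14.57 kN, A_y = 53.75 kN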